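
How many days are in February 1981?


February 1981 (leap year: no)

28 days


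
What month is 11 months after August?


August is month 8
8 + 11 = 19; wrap: 19 - 12 = 7

July


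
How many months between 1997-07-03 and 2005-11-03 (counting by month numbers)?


From July 1997 to November 2005
8 years * 12 = 96 months, plus 4 months = 100

100 months


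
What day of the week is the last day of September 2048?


September 2048 has 30 days
Anchor: Jan 1, 2048. With p = 2048 - 1 = 2047: (p + p//4 - p//100 + p//400) mod 7 = (2047 + 511 - 20 + 5) mod 7 = 2543 mod 7 = 2 -> Wednesday (Mon=0 ... Sun=6)
Days before September (Jan-Aug): 244; September 1 index = (2 + 244) mod 7 = 1 -> Tuesday
Last day offset: 30 - 1 = 29 days
Weekday index = (1 + 29) mod 7 = 2

Wednesday, September 30


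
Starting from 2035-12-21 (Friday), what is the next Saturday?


Current: Friday
Target: Saturday
Days ahead: 1

Next Saturday: 2035-12-22


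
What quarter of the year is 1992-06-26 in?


Month: June (month 6)
Q1: Jan-Mar, Q2: Apr-Jun, Q3: Jul-Sep, Q4: Oct-Dec

Q2


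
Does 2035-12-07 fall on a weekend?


Anchor: Jan 1, 2035. With p = 2035 - 1 = 2034: (p + p//4 - p//100 + p//400) mod 7 = (2034 + 508 - 20 + 5) mod 7 = 2527 mod 7 = 0 -> Monday (Mon=0 ... Sun=6)
Day of year: 341; offset = 340
Weekday index = (0 + 340) mod 7 = 4 -> Friday
Weekend days: Saturday, Sunday

No


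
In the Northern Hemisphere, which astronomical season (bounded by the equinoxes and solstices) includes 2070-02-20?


Date: February 20
Astronomical Winter (approx.; exact equinox/solstice day varies by year): December 21 to March 19
February 20 falls within the Winter window

Winter


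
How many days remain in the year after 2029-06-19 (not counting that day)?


Day of year: 170 of 365
Remaining = 365 - 170

195 days


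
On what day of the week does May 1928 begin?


Target: May 1, 1928
Anchor: Jan 1, 1928. With p = 1928 - 1 = 1927: (p + p//4 - p//100 + p//400) mod 7 = (1927 + 481 - 19 + 4) mod 7 = 2393 mod 7 = 6 -> Sunday (Mon=0 ... Sun=6)
Days before May (Jan-Apr): 121 days
Weekday index = (6 + 121) mod 7 = 1

Tuesday


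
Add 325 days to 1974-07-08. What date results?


Start: 1974-07-08, add 325 days
July 1974 has 31 days: 31 - 8 = 23 days to July 31 -> 302 left
August 1974 has 31 days -> 271 left
September 1974 has 30 days -> 241 left
October 1974 has 31 days -> 210 left
November 1974 has 30 days -> 180 left
December 1974 has 31 days -> 149 left
January 1975 has 31 days -> 118 left
February 1975 has 28 days -> 90 left
March 1975 has 31 days -> 59 left
April 1975 has 30 days -> 29 left
May 1975: 29 <= 31 -> lands on May 29

Result: 1975-05-29


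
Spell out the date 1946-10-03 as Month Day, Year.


ISO 1946-10-03 parses as year=1946, month=10, day=03
Month 10 -> October

October 3, 1946


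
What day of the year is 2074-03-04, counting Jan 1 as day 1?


Date: March 4, 2074
Days in months 1 through 2: 59
Plus 4 days in March

Day of year: 63


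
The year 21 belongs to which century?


Century = (year - 1) // 100 + 1
= (21 - 1) // 100 + 1
= 20 // 100 + 1
= 0 + 1

1st century


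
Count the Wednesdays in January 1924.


January 1924 has 31 days
Anchor: Jan 1, 1924. With p = 1924 - 1 = 1923: (p + p//4 - p//100 + p//400) mod 7 = (1923 + 480 - 19 + 4) mod 7 = 2388 mod 7 = 1 -> Tuesday (Mon=0 ... Sun=6)
January 1 is the anchor itself -> Tuesday
First Wednesday is January 2
Wednesdays: 2, 9, 16, 23, 30

5 Wednesdays


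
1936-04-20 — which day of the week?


Date: April 20, 1936
Anchor: Jan 1, 1936. With p = 1936 - 1 = 1935: (p + p//4 - p//100 + p//400) mod 7 = (1935 + 483 - 19 + 4) mod 7 = 2403 mod 7 = 2 -> Wednesday (Mon=0 ... Sun=6)
Days before April (Jan-Mar): 91; offset = 91 + 20 - 1 = 110
Weekday index = (2 + 110) mod 7 = 0

Day of the week: Monday


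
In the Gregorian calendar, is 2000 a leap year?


Gregorian leap year rule: divisible by 4, but not by 100, unless also by 400.
2000 is divisible by 400 -> leap year

Yes


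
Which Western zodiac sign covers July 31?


Date: July 31
Conventional tropical zodiac dates: Leo from July 23 onward; Virgo starts August 23
July 31 falls within the Leo range

Leo


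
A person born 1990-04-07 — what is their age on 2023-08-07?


Birth: 1990-04-07
Reference: 2023-08-07
Year difference: 2023 - 1990 = 33

33 years old


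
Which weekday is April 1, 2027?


Target: April 1, 2027
Anchor: Jan 1, 2027. With p = 2027 - 1 = 2026: (p + p//4 - p//100 + p//400) mod 7 = (2026 + 506 - 20 + 5) mod 7 = 2517 mod 7 = 4 -> Friday (Mon=0 ... Sun=6)
Days before April (Jan-Mar): 90 days
Weekday index = (4 + 90) mod 7 = 3

Thursday


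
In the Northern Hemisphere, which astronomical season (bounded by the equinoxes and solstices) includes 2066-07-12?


Date: July 12
Astronomical Summer (approx.; exact equinox/solstice day varies by year): June 21 to September 21
July 12 falls within the Summer window

Summer


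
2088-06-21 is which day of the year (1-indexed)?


Date: June 21, 2088
Days in months 1 through 5: 152
Plus 21 days in June

Day of year: 173


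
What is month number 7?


Month 7 of 12

July


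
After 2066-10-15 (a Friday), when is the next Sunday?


Current: Friday
Target: Sunday
Days ahead: 2

Next Sunday: 2066-10-17


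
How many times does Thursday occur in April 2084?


April 2084 has 30 days
Anchor: Jan 1, 2084. With p = 2084 - 1 = 2083: (p + p//4 - p//100 + p//400) mod 7 = (2083 + 520 - 20 + 5) mod 7 = 2588 mod 7 = 5 -> Saturday (Mon=0 ... Sun=6)
Days before April (Jan-Mar): 91; April 1 index = (5 + 91) mod 7 = 5 -> Saturday
First Thursday is April 6
Thursdays: 6, 13, 20, 27

4 Thursdays


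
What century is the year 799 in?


Century = (year - 1) // 100 + 1
= (799 - 1) // 100 + 1
= 798 // 100 + 1
= 7 + 1

8th century


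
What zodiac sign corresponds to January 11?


Date: January 11
Conventional tropical zodiac dates: Capricorn from December 22 onward; Aquarius starts January 20
January 11 falls within the Capricorn range

Capricorn


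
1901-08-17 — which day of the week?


Date: August 17, 1901
Anchor: Jan 1, 1901. With p = 1901 - 1 = 1900: (p + p//4 - p//100 + p//400) mod 7 = (1900 + 475 - 19 + 4) mod 7 = 2360 mod 7 = 1 -> Tuesday (Mon=0 ... Sun=6)
Days before August (Jan-Jul): 212; offset = 212 + 17 - 1 = 228
Weekday index = (1 + 228) mod 7 = 5

Day of the week: Saturday


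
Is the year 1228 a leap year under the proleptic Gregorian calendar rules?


Gregorian leap year rule: divisible by 4, but not by 100, unless also by 400.
1228 is divisible by 4 but not 100 -> leap year

Yes


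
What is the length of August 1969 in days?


August 1969

31 days


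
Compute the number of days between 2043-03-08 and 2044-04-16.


From 2043-03-08 to 2044-04-16
2043-03-08: days before March = 31 + 28 = 59 (2043 is not a leap year); day of year = 59 + 8 = 67
2044-04-16: days before April = 31 + 29 + 31 = 91 (2044 is a leap year); day of year = 91 + 16 = 107
Rest of 2043: 365 - 67 = 298
Total = 298 + 107 = 405

405 days


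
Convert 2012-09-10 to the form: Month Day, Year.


ISO 2012-09-10 parses as year=2012, month=09, day=10
Month 9 -> September

September 10, 2012


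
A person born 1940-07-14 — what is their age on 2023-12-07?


Birth: 1940-07-14
Reference: 2023-12-07
Year difference: 2023 - 1940 = 83

83 years old


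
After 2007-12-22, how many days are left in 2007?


Day of year: 356 of 365
Remaining = 365 - 356

9 days


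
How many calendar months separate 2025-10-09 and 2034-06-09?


From October 2025 to June 2034
9 years * 12 = 108 months, minus 4 months = 104

104 months


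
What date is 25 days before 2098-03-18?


Start: 2098-03-18, subtract 25 days
Back 18 days from March 18 reaches February 28, 2098 -> 7 left
February 2098: 28 - 7 = 21 -> lands on February 21

Result: 2098-02-21


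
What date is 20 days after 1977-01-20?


Start: 1977-01-20, add 20 days
January 1977 has 31 days: 31 - 20 = 11 days to January 31 -> 9 left
February 1977: 9 <= 28 -> lands on February 9

Result: 1977-02-09


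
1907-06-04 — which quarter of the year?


Month: June (month 6)
Q1: Jan-Mar, Q2: Apr-Jun, Q3: Jul-Sep, Q4: Oct-Dec

Q2


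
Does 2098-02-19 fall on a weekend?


Anchor: Jan 1, 2098. With p = 2098 - 1 = 2097: (p + p//4 - p//100 + p//400) mod 7 = (2097 + 524 - 20 + 5) mod 7 = 2606 mod 7 = 2 -> Wednesday (Mon=0 ... Sun=6)
Day of year: 50; offset = 49
Weekday index = (2 + 49) mod 7 = 2 -> Wednesday
Weekend days: Saturday, Sunday

No


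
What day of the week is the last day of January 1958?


January 1958 has 31 days
Anchor: Jan 1, 1958. With p = 1958 - 1 = 1957: (p + p//4 - p//100 + p//400) mod 7 = (1957 + 489 - 19 + 4) mod 7 = 2431 mod 7 = 2 -> Wednesday (Mon=0 ... Sun=6)
January 1 is the anchor itself -> Wednesday
Last day offset: 31 - 1 = 30 days
Weekday index = (2 + 30) mod 7 = 4

Friday, January 31


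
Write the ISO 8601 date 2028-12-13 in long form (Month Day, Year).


ISO 2028-12-13 parses as year=2028, month=12, day=13
Month 12 -> December

December 13, 2028


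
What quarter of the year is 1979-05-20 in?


Month: May (month 5)
Q1: Jan-Mar, Q2: Apr-Jun, Q3: Jul-Sep, Q4: Oct-Dec

Q2


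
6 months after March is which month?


March is month 3
3 + 6 = 9

September


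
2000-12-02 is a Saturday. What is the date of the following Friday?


Current: Saturday
Target: Friday
Days ahead: 6

Next Friday: 2000-12-08


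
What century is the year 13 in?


Century = (year - 1) // 100 + 1
= (13 - 1) // 100 + 1
= 12 // 100 + 1
= 0 + 1

1st century


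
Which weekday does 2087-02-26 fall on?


Date: February 26, 2087
Anchor: Jan 1, 2087. With p = 2087 - 1 = 2086: (p + p//4 - p//100 + p//400) mod 7 = (2086 + 521 - 20 + 5) mod 7 = 2592 mod 7 = 2 -> Wednesday (Mon=0 ... Sun=6)
Days before February (Jan): 31; offset = 31 + 26 - 1 = 56
Weekday index = (2 + 56) mod 7 = 2

Day of the week: Wednesday


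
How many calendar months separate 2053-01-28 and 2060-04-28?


From January 2053 to April 2060
7 years * 12 = 84 months, plus 3 months = 87

87 months


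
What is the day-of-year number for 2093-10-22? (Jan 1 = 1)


Date: October 22, 2093
Days in months 1 through 9: 273
Plus 22 days in October

Day of year: 295


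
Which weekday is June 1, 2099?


Target: June 1, 2099
Anchor: Jan 1, 2099. With p = 2099 - 1 = 2098: (p + p//4 - p//100 + p//400) mod 7 = (2098 + 524 - 20 + 5) mod 7 = 2607 mod 7 = 3 -> Thursday (Mon=0 ... Sun=6)
Days before June (Jan-May): 151 days
Weekday index = (3 + 151) mod 7 = 0

Monday


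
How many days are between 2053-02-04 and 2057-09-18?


From 2053-02-04 to 2057-09-18
2053-02-04: days before February = 31; day of year = 31 + 4 = 35
2057-09-18: days before September = 31 + 28 + 31 + 30 + 31 + 30 + 31 + 31 = 243 (2057 is not a leap year); day of year = 243 + 18 = 261
Rest of 2053: 365 - 35 = 330
Full years 2054 (365), 2055 (365), 2056 (366): 1096
Total = 330 + 1096 + 261 = 1687

1687 days


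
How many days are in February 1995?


February 1995 (leap year: no)

28 days


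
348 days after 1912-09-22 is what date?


Start: 1912-09-22, add 348 days
September 1912 has 30 days: 30 - 22 = 8 days to September 30 -> 340 left
October 1912 has 31 days -> 309 left
November 1912 has 30 days -> 279 left
December 1912 has 31 days -> 248 left
January 1913 has 31 days -> 217 left
February 1913 has 28 days -> 189 left
March 1913 has 31 days -> 158 left
April 1913 has 30 days -> 128 left
May 1913 has 31 days -> 97 left
June 1913 has 30 days -> 67 left
July 1913 has 31 days -> 36 left
August 1913 has 31 days -> 5 left
September 1913: 5 <= 30 -> lands on September 5

Result: 1913-09-05


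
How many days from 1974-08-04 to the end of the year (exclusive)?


Day of year: 216 of 365
Remaining = 365 - 216

149 days


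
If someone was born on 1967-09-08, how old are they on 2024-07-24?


Birth: 1967-09-08
Reference: 2024-07-24
Year difference: 2024 - 1967 = 57
Birthday not yet reached in 2024, subtract 1

56 years old


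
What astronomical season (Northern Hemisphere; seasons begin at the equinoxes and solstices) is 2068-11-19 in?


Date: November 19
Astronomical Autumn (approx.; exact equinox/solstice day varies by year): September 22 to December 20
November 19 falls within the Autumn window

Autumn


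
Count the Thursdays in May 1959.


May 1959 has 31 days
Anchor: Jan 1, 1959. With p = 1959 - 1 = 1958: (p + p//4 - p//100 + p//400) mod 7 = (1958 + 489 - 19 + 4) mod 7 = 2432 mod 7 = 3 -> Thursday (Mon=0 ... Sun=6)
Days before May (Jan-Apr): 120; May 1 index = (3 + 120) mod 7 = 4 -> Friday
First Thursday is May 7
Thursdays: 7, 14, 21, 28

4 Thursdays


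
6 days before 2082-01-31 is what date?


Start: 2082-01-31, subtract 6 days
31 - 6 = 25 stays within January 2082

Result: 2082-01-25


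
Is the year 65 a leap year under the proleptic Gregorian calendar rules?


Gregorian leap year rule: divisible by 4, but not by 100, unless also by 400.
65 is not divisible by 4 -> not a leap year

No


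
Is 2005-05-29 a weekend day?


Anchor: Jan 1, 2005. With p = 2005 - 1 = 2004: (p + p//4 - p//100 + p//400) mod 7 = (2004 + 501 - 20 + 5) mod 7 = 2490 mod 7 = 5 -> Saturday (Mon=0 ... Sun=6)
Day of year: 149; offset = 148
Weekday index = (5 + 148) mod 7 = 6 -> Sunday
Weekend days: Saturday, Sunday

Yes


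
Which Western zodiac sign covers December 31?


Date: December 31
Conventional tropical zodiac dates: Capricorn from December 22 onward; Aquarius starts January 20
December 31 falls within the Capricorn range

Capricorn


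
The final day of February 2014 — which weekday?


February 2014 has 28 days
Anchor: Jan 1, 2014. With p = 2014 - 1 = 2013: (p + p//4 - p//100 + p//400) mod 7 = (2013 + 503 - 20 + 5) mod 7 = 2501 mod 7 = 2 -> Wednesday (Mon=0 ... Sun=6)
Days before February (Jan): 31; February 1 index = (2 + 31) mod 7 = 5 -> Saturday
Last day offset: 28 - 1 = 27 days
Weekday index = (5 + 27) mod 7 = 4

Friday, February 28


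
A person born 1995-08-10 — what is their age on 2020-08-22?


Birth: 1995-08-10
Reference: 2020-08-22
Year difference: 2020 - 1995 = 25

25 years old


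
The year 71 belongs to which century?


Century = (year - 1) // 100 + 1
= (71 - 1) // 100 + 1
= 70 // 100 + 1
= 0 + 1

1st century


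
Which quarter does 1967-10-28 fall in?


Month: October (month 10)
Q1: Jan-Mar, Q2: Apr-Jun, Q3: Jul-Sep, Q4: Oct-Dec

Q4


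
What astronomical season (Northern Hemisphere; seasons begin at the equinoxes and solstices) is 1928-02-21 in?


Date: February 21
Astronomical Winter (approx.; exact equinox/solstice day varies by year): December 21 to March 19
February 21 falls within the Winter window

Winter


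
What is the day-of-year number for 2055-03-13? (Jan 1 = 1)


Date: March 13, 2055
Days in months 1 through 2: 59
Plus 13 days in March

Day of year: 72


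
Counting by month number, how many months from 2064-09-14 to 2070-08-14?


From September 2064 to August 2070
6 years * 12 = 72 months, minus 1 month = 71

71 months


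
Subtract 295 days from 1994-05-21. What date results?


Start: 1994-05-21, subtract 295 days
Back 21 days from May 21 reaches April 30, 1994 -> 274 left
April 1994 has 30 days -> back to March 31, 1994 -> 244 left
March 1994 has 31 days -> back to February 28, 1994 -> 213 left
February 1994 has 28 days -> back to January 31, 1994 -> 185 left
January 1994 has 31 days -> back to December 31, 1993 -> 154 left
December 1993 has 31 days -> back to November 30, 1993 -> 123 left
November 1993 has 30 days -> back to October 31, 1993 -> 93 left
October 1993 has 31 days -> back to September 30, 1993 -> 62 left
September 1993 has 30 days -> back to August 31, 1993 -> 32 left
August 1993 has 31 days -> back to July 31, 1993 -> 1 left
July 1993: 31 - 1 = 30 -> lands on July 30

Result: 1993-07-30


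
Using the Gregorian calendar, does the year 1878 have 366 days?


Gregorian leap year rule: divisible by 4, but not by 100, unless also by 400.
1878 is not divisible by 4 -> not a leap year

No


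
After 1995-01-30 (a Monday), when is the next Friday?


Current: Monday
Target: Friday
Days ahead: 4

Next Friday: 1995-02-03


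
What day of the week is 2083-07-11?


Date: July 11, 2083
Anchor: Jan 1, 2083. With p = 2083 - 1 = 2082: (p + p//4 - p//100 + p//400) mod 7 = (2082 + 520 - 20 + 5) mod 7 = 2587 mod 7 = 4 -> Friday (Mon=0 ... Sun=6)
Days before July (Jan-Jun): 181; offset = 181 + 11 - 1 = 191
Weekday index = (4 + 191) mod 7 = 6

Day of the week: Sunday


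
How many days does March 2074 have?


March 2074

31 days


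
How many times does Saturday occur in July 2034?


July 2034 has 31 days
Anchor: Jan 1, 2034. With p = 2034 - 1 = 2033: (p + p//4 - p//100 + p//400) mod 7 = (2033 + 508 - 20 + 5) mod 7 = 2526 mod 7 = 6 -> Sunday (Mon=0 ... Sun=6)
Days before July (Jan-Jun): 181; July 1 index = (6 + 181) mod 7 = 5 -> Saturday
First Saturday is July 1
Saturdays: 1, 8, 15, 22, 29

5 Saturdays


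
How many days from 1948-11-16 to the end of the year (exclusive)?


Day of year: 321 of 366
Remaining = 366 - 321

45 days


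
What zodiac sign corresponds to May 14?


Date: May 14
Conventional tropical zodiac dates: Taurus from April 20 onward; Gemini starts May 21
May 14 falls within the Taurus range

Taurus


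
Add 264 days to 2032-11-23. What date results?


Start: 2032-11-23, add 264 days
November 2032 has 30 days: 30 - 23 = 7 days to November 30 -> 257 left
December 2032 has 31 days -> 226 left
January 2033 has 31 days -> 195 left
February 2033 has 28 days -> 167 left
March 2033 has 31 days -> 136 left
April 2033 has 30 days -> 106 left
May 2033 has 31 days -> 75 left
June 2033 has 30 days -> 45 left
July 2033 has 31 days -> 14 left
August 2033: 14 <= 31 -> lands on August 14

Result: 2033-08-14


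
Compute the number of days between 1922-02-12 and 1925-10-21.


From 1922-02-12 to 1925-10-21
1922-02-12: days before February = 31; day of year = 31 + 12 = 43
1925-10-21: days before October = 31 + 28 + 31 + 30 + 31 + 30 + 31 + 31 + 30 = 273 (1925 is not a leap year); day of year = 273 + 21 = 294
Rest of 1922: 365 - 43 = 322
Full years 1923 (365), 1924 (366): 731
Total = 322 + 731 + 294 = 1347

1347 days


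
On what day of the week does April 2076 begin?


Target: April 1, 2076
Anchor: Jan 1, 2076. With p = 2076 - 1 = 2075: (p + p//4 - p//100 + p//400) mod 7 = (2075 + 518 - 20 + 5) mod 7 = 2578 mod 7 = 2 -> Wednesday (Mon=0 ... Sun=6)
Days before April (Jan-Mar): 91 days
Weekday index = (2 + 91) mod 7 = 2

Wednesday


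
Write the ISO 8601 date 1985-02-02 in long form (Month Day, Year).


ISO 1985-02-02 parses as year=1985, month=02, day=02
Month 2 -> February

February 2, 1985


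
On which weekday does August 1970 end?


August 1970 has 31 days
Anchor: Jan 1, 1970. With p = 1970 - 1 = 1969: (p + p//4 - p//100 + p//400) mod 7 = (1969 + 492 - 19 + 4) mod 7 = 2446 mod 7 = 3 -> Thursday (Mon=0 ... Sun=6)
Days before August (Jan-Jul): 212; August 1 index = (3 + 212) mod 7 = 5 -> Saturday
Last day offset: 31 - 1 = 30 days
Weekday index = (5 + 30) mod 7 = 0

Monday, August 31


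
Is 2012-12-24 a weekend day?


Anchor: Jan 1, 2012. With p = 2012 - 1 = 2011: (p + p//4 - p//100 + p//400) mod 7 = (2011 + 502 - 20 + 5) mod 7 = 2498 mod 7 = 6 -> Sunday (Mon=0 ... Sun=6)
Day of year: 359; offset = 358
Weekday index = (6 + 358) mod 7 = 0 -> Monday
Weekend days: Saturday, Sunday

No


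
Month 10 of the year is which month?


Month 10 of 12

October


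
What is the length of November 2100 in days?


November 2100

30 days


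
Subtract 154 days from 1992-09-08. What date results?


Start: 1992-09-08, subtract 154 days
Back 8 days from September 8 reaches August 31, 1992 -> 146 left
August 1992 has 31 days -> back to July 31, 1992 -> 115 left
July 1992 has 31 days -> back to June 30, 1992 -> 84 left
June 1992 has 30 days -> back to May 31, 1992 -> 54 left
May 1992 has 31 days -> back to April 30, 1992 -> 23 left
April 1992: 30 - 23 = 7 -> lands on April 7

Result: 1992-04-07


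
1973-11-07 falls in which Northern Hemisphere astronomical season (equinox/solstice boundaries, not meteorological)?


Date: November 7
Astronomical Autumn (approx.; exact equinox/solstice day varies by year): September 22 to December 20
November 7 falls within the Autumn window

Autumn


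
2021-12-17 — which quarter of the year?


Month: December (month 12)
Q1: Jan-Mar, Q2: Apr-Jun, Q3: Jul-Sep, Q4: Oct-Dec

Q4


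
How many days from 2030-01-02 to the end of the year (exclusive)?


Day of year: 2 of 365
Remaining = 365 - 2

363 days


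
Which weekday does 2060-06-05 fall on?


Date: June 5, 2060
Anchor: Jan 1, 2060. With p = 2060 - 1 = 2059: (p + p//4 - p//100 + p//400) mod 7 = (2059 + 514 - 20 + 5) mod 7 = 2558 mod 7 = 3 -> Thursday (Mon=0 ... Sun=6)
Days before June (Jan-May): 152; offset = 152 + 5 - 1 = 156
Weekday index = (3 + 156) mod 7 = 5

Day of the week: Saturday


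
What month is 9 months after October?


October is month 10
10 + 9 = 19; wrap: 19 - 12 = 7

July


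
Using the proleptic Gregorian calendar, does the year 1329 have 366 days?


Gregorian leap year rule: divisible by 4, but not by 100, unless also by 400.
1329 is not divisible by 4 -> not a leap year

No


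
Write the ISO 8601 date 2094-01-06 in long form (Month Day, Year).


ISO 2094-01-06 parses as year=2094, month=01, day=06
Month 1 -> January

January 6, 2094


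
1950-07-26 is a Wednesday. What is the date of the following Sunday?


Current: Wednesday
Target: Sunday
Days ahead: 4

Next Sunday: 1950-07-30


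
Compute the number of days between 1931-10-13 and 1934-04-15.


From 1931-10-13 to 1934-04-15
1931-10-13: days before October = 31 + 28 + 31 + 30 + 31 + 30 + 31 + 31 + 30 = 273 (1931 is not a leap year); day of year = 273 + 13 = 286
1934-04-15: days before April = 31 + 28 + 31 = 90 (1934 is not a leap year); day of year = 90 + 15 = 105
Rest of 1931: 365 - 286 = 79
Full years 1932 (366), 1933 (365): 731
Total = 79 + 731 + 105 = 915

915 days


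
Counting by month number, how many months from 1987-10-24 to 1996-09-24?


From October 1987 to September 1996
9 years * 12 = 108 months, minus 1 month = 107

107 months


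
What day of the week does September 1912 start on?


Target: September 1, 1912
Anchor: Jan 1, 1912. With p = 1912 - 1 = 1911: (p + p//4 - p//100 + p//400) mod 7 = (1911 + 477 - 19 + 4) mod 7 = 2373 mod 7 = 0 -> Monday (Mon=0 ... Sun=6)
Days before September (Jan-Aug): 244 days
Weekday index = (0 + 244) mod 7 = 6

Sunday


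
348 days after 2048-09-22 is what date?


Start: 2048-09-22, add 348 days
September 2048 has 30 days: 30 - 22 = 8 days to September 30 -> 340 left
October 2048 has 31 days -> 309 left
November 2048 has 30 days -> 279 left
December 2048 has 31 days -> 248 left
January 2049 has 31 days -> 217 left
February 2049 has 28 days -> 189 left
March 2049 has 31 days -> 158 left
April 2049 has 30 days -> 128 left
May 2049 has 31 days -> 97 left
June 2049 has 30 days -> 67 left
July 2049 has 31 days -> 36 left
August 2049 has 31 days -> 5 left
September 2049: 5 <= 30 -> lands on September 5

Result: 2049-09-05


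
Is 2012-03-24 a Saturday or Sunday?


Anchor: Jan 1, 2012. With p = 2012 - 1 = 2011: (p + p//4 - p//100 + p//400) mod 7 = (2011 + 502 - 20 + 5) mod 7 = 2498 mod 7 = 6 -> Sunday (Mon=0 ... Sun=6)
Day of year: 84; offset = 83
Weekday index = (6 + 83) mod 7 = 5 -> Saturday
Weekend days: Saturday, Sunday

Yes


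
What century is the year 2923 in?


Century = (year - 1) // 100 + 1
= (2923 - 1) // 100 + 1
= 2922 // 100 + 1
= 29 + 1

30th century


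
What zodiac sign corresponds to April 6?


Date: April 6
Conventional tropical zodiac dates: Aries from March 21 onward; Taurus starts April 20
April 6 falls within the Aries range

Aries


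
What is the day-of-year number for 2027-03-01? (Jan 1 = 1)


Date: March 1, 2027
Days in months 1 through 2: 59
Plus 1 days in March

Day of year: 60


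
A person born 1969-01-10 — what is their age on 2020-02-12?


Birth: 1969-01-10
Reference: 2020-02-12
Year difference: 2020 - 1969 = 51

51 years old


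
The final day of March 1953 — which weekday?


March 1953 has 31 days
Anchor: Jan 1, 1953. With p = 1953 - 1 = 1952: (p + p//4 - p//100 + p//400) mod 7 = (1952 + 488 - 19 + 4) mod 7 = 2425 mod 7 = 3 -> Thursday (Mon=0 ... Sun=6)
Days before March (Jan-Feb): 59; March 1 index = (3 + 59) mod 7 = 6 -> Sunday
Last day offset: 31 - 1 = 30 days
Weekday index = (6 + 30) mod 7 = 1

Tuesday, March 31


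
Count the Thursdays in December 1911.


December 1911 has 31 days
Anchor: Jan 1, 1911. With p = 1911 - 1 = 1910: (p + p//4 - p//100 + p//400) mod 7 = (1910 + 477 - 19 + 4) mod 7 = 2372 mod 7 = 6 -> Sunday (Mon=0 ... Sun=6)
Days before December (Jan-Nov): 334; December 1 index = (6 + 334) mod 7 = 4 -> Friday
First Thursday is December 7
Thursdays: 7, 14, 21, 28

4 Thursdays


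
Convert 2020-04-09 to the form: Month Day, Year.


ISO 2020-04-09 parses as year=2020, month=04, day=09
Month 4 -> April

April 9, 2020


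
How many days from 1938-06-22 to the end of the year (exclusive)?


Day of year: 173 of 365
Remaining = 365 - 173

192 days


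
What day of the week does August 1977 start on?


Target: August 1, 1977
Anchor: Jan 1, 1977. With p = 1977 - 1 = 1976: (p + p//4 - p//100 + p//400) mod 7 = (1976 + 494 - 19 + 4) mod 7 = 2455 mod 7 = 5 -> Saturday (Mon=0 ... Sun=6)
Days before August (Jan-Jul): 212 days
Weekday index = (5 + 212) mod 7 = 0

Monday


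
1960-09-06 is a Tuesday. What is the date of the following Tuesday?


Current: Tuesday
Target: Tuesday
Days ahead: 7

Next Tuesday: 1960-09-13


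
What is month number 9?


Month 9 of 12

September


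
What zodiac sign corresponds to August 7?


Date: August 7
Conventional tropical zodiac dates: Leo from July 23 onward; Virgo starts August 23
August 7 falls within the Leo range

Leo


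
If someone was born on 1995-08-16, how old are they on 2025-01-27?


Birth: 1995-08-16
Reference: 2025-01-27
Year difference: 2025 - 1995 = 30
Birthday not yet reached in 2025, subtract 1

29 years old


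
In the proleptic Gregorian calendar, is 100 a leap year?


Gregorian leap year rule: divisible by 4, but not by 100, unless also by 400.
100 is divisible by 100 but not 400 -> not a leap year

No


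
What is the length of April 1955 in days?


April 1955

30 days


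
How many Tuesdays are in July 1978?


July 1978 has 31 days
Anchor: Jan 1, 1978. With p = 1978 - 1 = 1977: (p + p//4 - p//100 + p//400) mod 7 = (1977 + 494 - 19 + 4) mod 7 = 2456 mod 7 = 6 -> Sunday (Mon=0 ... Sun=6)
Days before July (Jan-Jun): 181; July 1 index = (6 + 181) mod 7 = 5 -> Saturday
First Tuesday is July 4
Tuesdays: 4, 11, 18, 25

4 Tuesdays


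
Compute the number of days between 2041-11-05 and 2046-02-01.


From 2041-11-05 to 2046-02-01
2041-11-05: days before November = 31 + 28 + 31 + 30 + 31 + 30 + 31 + 31 + 30 + 31 = 304 (2041 is not a leap year); day of year = 304 + 5 = 309
2046-02-01: days before February = 31; day of year = 31 + 1 = 32
Rest of 2041: 365 - 309 = 56
Full years 2042 (365), 2043 (365), 2044 (366), 2045 (365): 1461
Total = 56 + 1461 + 32 = 1549

1549 days


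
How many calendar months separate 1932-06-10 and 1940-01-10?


From June 1932 to January 1940
8 years * 12 = 96 months, minus 5 months = 91

91 months


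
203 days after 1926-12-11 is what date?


Start: 1926-12-11, add 203 days
December 1926 has 31 days: 31 - 11 = 20 days to December 31 -> 183 left
January 1927 has 31 days -> 152 left
February 1927 has 28 days -> 124 left
March 1927 has 31 days -> 93 left
April 1927 has 30 days -> 63 left
May 1927 has 31 days -> 32 left
June 1927 has 30 days -> 2 left
July 1927: 2 <= 31 -> lands on July 2

Result: 1927-07-02


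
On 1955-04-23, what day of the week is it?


Date: April 23, 1955
Anchor: Jan 1, 1955. With p = 1955 - 1 = 1954: (p + p//4 - p//100 + p//400) mod 7 = (1954 + 488 - 19 + 4) mod 7 = 2427 mod 7 = 5 -> Saturday (Mon=0 ... Sun=6)
Days before April (Jan-Mar): 90; offset = 90 + 23 - 1 = 112
Weekday index = (5 + 112) mod 7 = 5

Day of the week: Saturday


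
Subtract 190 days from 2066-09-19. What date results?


Start: 2066-09-19, subtract 190 days
Back 19 days from September 19 reaches August 31, 2066 -> 171 left
August 2066 has 31 days -> back to July 31, 2066 -> 140 left
July 2066 has 31 days -> back to June 30, 2066 -> 109 left
June 2066 has 30 days -> back to May 31, 2066 -> 79 left
May 2066 has 31 days -> back to April 30, 2066 -> 48 left
April 2066 has 30 days -> back to March 31, 2066 -> 18 left
March 2066: 31 - 18 = 13 -> lands on March 13

Result: 2066-03-13


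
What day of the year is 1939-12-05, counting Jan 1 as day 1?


Date: December 5, 1939
Days in months 1 through 11: 334
Plus 5 days in December

Day of year: 339


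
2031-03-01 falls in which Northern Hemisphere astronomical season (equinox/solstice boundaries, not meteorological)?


Date: March 1
Astronomical Winter (approx.; exact equinox/solstice day varies by year): December 21 to March 19
March 1 falls within the Winter window

Winter


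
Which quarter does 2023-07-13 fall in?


Month: July (month 7)
Q1: Jan-Mar, Q2: Apr-Jun, Q3: Jul-Sep, Q4: Oct-Dec

Q3


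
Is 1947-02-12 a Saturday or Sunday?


Anchor: Jan 1, 1947. With p = 1947 - 1 = 1946: (p + p//4 - p//100 + p//400) mod 7 = (1946 + 486 - 19 + 4) mod 7 = 2417 mod 7 = 2 -> Wednesday (Mon=0 ... Sun=6)
Day of year: 43; offset = 42
Weekday index = (2 + 42) mod 7 = 2 -> Wednesday
Weekend days: Saturday, Sunday

No


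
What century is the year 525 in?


Century = (year - 1) // 100 + 1
= (525 - 1) // 100 + 1
= 524 // 100 + 1
= 5 + 1

6th century


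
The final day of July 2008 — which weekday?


July 2008 has 31 days
Anchor: Jan 1, 2008. With p = 2008 - 1 = 2007: (p + p//4 - p//100 + p//400) mod 7 = (2007 + 501 - 20 + 5) mod 7 = 2493 mod 7 = 1 -> Tuesday (Mon=0 ... Sun=6)
Days before July (Jan-Jun): 182; July 1 index = (1 + 182) mod 7 = 1 -> Tuesday
Last day offset: 31 - 1 = 30 days
Weekday index = (1 + 30) mod 7 = 3

Thursday, July 31


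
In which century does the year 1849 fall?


Century = (year - 1) // 100 + 1
= (1849 - 1) // 100 + 1
= 1848 // 100 + 1
= 18 + 1

19th century


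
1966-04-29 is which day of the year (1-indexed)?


Date: April 29, 1966
Days in months 1 through 3: 90
Plus 29 days in April

Day of year: 119


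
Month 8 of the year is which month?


Month 8 of 12

August


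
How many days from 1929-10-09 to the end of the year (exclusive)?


Day of year: 282 of 365
Remaining = 365 - 282

83 days


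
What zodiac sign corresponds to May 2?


Date: May 2
Conventional tropical zodiac dates: Taurus from April 20 onward; Gemini starts May 21
May 2 falls within the Taurus range

Taurus


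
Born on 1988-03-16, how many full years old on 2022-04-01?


Birth: 1988-03-16
Reference: 2022-04-01
Year difference: 2022 - 1988 = 34

34 years old


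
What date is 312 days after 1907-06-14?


Start: 1907-06-14, add 312 days
June 1907 has 30 days: 30 - 14 = 16 days to June 30 -> 296 left
July 1907 has 31 days -> 265 left
August 1907 has 31 days -> 234 left
September 1907 has 30 days -> 204 left
October 1907 has 31 days -> 173 left
November 1907 has 30 days -> 143 left
December 1907 has 31 days -> 112 left
January 1908 has 31 days -> 81 left
February 1908 has 29 days -> 52 left
March 1908 has 31 days -> 21 left
April 1908: 21 <= 30 -> lands on April 21

Result: 1908-04-21


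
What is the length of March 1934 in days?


March 1934

31 days


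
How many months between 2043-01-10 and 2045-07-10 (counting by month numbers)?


From January 2043 to July 2045
2 years * 12 = 24 months, plus 6 months = 30

30 months


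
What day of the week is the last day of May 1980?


May 1980 has 31 days
Anchor: Jan 1, 1980. With p = 1980 - 1 = 1979: (p + p//4 - p//100 + p//400) mod 7 = (1979 + 494 - 19 + 4) mod 7 = 2458 mod 7 = 1 -> Tuesday (Mon=0 ... Sun=6)
Days before May (Jan-Apr): 121; May 1 index = (1 + 121) mod 7 = 3 -> Thursday
Last day offset: 31 - 1 = 30 days
Weekday index = (3 + 30) mod 7 = 5

Saturday, May 31


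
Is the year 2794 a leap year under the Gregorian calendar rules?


Gregorian leap year rule: divisible by 4, but not by 100, unless also by 400.
2794 is not divisible by 4 -> not a leap year

No


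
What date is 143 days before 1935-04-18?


Start: 1935-04-18, subtract 143 days
Back 18 days from April 18 reaches March 31, 1935 -> 125 left
March 1935 has 31 days -> back to February 28, 1935 -> 94 left
February 1935 has 28 days -> back to January 31, 1935 -> 66 left
January 1935 has 31 days -> back to December 31, 1934 -> 35 left
December 1934 has 31 days -> back to November 30, 1934 -> 4 left
November 1934: 30 - 4 = 26 -> lands on November 26

Result: 1934-11-26


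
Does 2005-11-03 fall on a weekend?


Anchor: Jan 1, 2005. With p = 2005 - 1 = 2004: (p + p//4 - p//100 + p//400) mod 7 = (2004 + 501 - 20 + 5) mod 7 = 2490 mod 7 = 5 -> Saturday (Mon=0 ... Sun=6)
Day of year: 307; offset = 306
Weekday index = (5 + 306) mod 7 = 3 -> Thursday
Weekend days: Saturday, Sunday

No


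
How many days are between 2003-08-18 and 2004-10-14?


From 2003-08-18 to 2004-10-14
2003-08-18: days before August = 31 + 28 + 31 + 30 + 31 + 30 + 31 = 212 (2003 is not a leap year); day of year = 212 + 18 = 230
2004-10-14: days before October = 31 + 29 + 31 + 30 + 31 + 30 + 31 + 31 + 30 = 274 (2004 is a leap year); day of year = 274 + 14 = 288
Rest of 2003: 365 - 230 = 135
Total = 135 + 288 = 423

423 days


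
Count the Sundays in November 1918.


November 1918 has 30 days
Anchor: Jan 1, 1918. With p = 1918 - 1 = 1917: (p + p//4 - p//100 + p//400) mod 7 = (1917 + 479 - 19 + 4) mod 7 = 2381 mod 7 = 1 -> Tuesday (Mon=0 ... Sun=6)
Days before November (Jan-Oct): 304; November 1 index = (1 + 304) mod 7 = 4 -> Friday
First Sunday is November 3
Sundays: 3, 10, 17, 24

4 Sundays


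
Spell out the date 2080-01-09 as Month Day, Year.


ISO 2080-01-09 parses as year=2080, month=01, day=09
Month 1 -> January

January 9, 2080


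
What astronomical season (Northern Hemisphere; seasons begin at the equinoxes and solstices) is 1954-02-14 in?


Date: February 14
Astronomical Winter (approx.; exact equinox/solstice day varies by year): December 21 to March 19
February 14 falls within the Winter window

Winter


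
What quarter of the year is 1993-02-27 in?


Month: February (month 2)
Q1: Jan-Mar, Q2: Apr-Jun, Q3: Jul-Sep, Q4: Oct-Dec

Q1


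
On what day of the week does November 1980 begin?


Target: November 1, 1980
Anchor: Jan 1, 1980. With p = 1980 - 1 = 1979: (p + p//4 - p//100 + p//400) mod 7 = (1979 + 494 - 19 + 4) mod 7 = 2458 mod 7 = 1 -> Tuesday (Mon=0 ... Sun=6)
Days before November (Jan-Oct): 305 days
Weekday index = (1 + 305) mod 7 = 5

Saturday


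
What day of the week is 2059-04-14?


Date: April 14, 2059
Anchor: Jan 1, 2059. With p = 2059 - 1 = 2058: (p + p//4 - p//100 + p//400) mod 7 = (2058 + 514 - 20 + 5) mod 7 = 2557 mod 7 = 2 -> Wednesday (Mon=0 ... Sun=6)
Days before April (Jan-Mar): 90; offset = 90 + 14 - 1 = 103
Weekday index = (2 + 103) mod 7 = 0

Day of the week: Monday


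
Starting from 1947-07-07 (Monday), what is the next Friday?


Current: Monday
Target: Friday
Days ahead: 4

Next Friday: 1947-07-11


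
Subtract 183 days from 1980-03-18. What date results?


Start: 1980-03-18, subtract 183 days
Back 18 days from March 18 reaches February 29, 1980 -> 165 left
February 1980 has 29 days -> back to January 31, 1980 -> 136 left
January 1980 has 31 days -> back to December 31, 1979 -> 105 left
December 1979 has 31 days -> back to November 30, 1979 -> 74 left
November 1979 has 30 days -> back to October 31, 1979 -> 44 left
October 1979 has 31 days -> back to September 30, 1979 -> 13 left
September 1979: 30 - 13 = 17 -> lands on September 17

Result: 1979-09-17


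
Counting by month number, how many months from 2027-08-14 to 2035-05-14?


From August 2027 to May 2035
8 years * 12 = 96 months, minus 3 months = 93

93 months


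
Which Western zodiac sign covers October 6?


Date: October 6
Conventional tropical zodiac dates: Libra from September 23 onward; Scorpio starts October 23
October 6 falls within the Libra range

Libra


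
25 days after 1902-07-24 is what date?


Start: 1902-07-24, add 25 days
July 1902 has 31 days: 31 - 24 = 7 days to July 31 -> 18 left
August 1902: 18 <= 31 -> lands on August 18

Result: 1902-08-18


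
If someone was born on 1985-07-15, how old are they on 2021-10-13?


Birth: 1985-07-15
Reference: 2021-10-13
Year difference: 2021 - 1985 = 36

36 years old


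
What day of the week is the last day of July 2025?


July 2025 has 31 days
Anchor: Jan 1, 2025. With p = 2025 - 1 = 2024: (p + p//4 - p//100 + p//400) mod 7 = (2024 + 506 - 20 + 5) mod 7 = 2515 mod 7 = 2 -> Wednesday (Mon=0 ... Sun=6)
Days before July (Jan-Jun): 181; July 1 index = (2 + 181) mod 7 = 1 -> Tuesday
Last day offset: 31 - 1 = 30 days
Weekday index = (1 + 30) mod 7 = 3

Thursday, July 31


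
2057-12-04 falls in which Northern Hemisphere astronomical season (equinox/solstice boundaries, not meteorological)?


Date: December 4
Astronomical Autumn (approx.; exact equinox/solstice day varies by year): September 22 to December 20
December 4 falls within the Autumn window

Autumn


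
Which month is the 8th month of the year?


Month 8 of 12

August


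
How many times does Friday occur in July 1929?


July 1929 has 31 days
Anchor: Jan 1, 1929. With p = 1929 - 1 = 1928: (p + p//4 - p//100 + p//400) mod 7 = (1928 + 482 - 19 + 4) mod 7 = 2395 mod 7 = 1 -> Tuesday (Mon=0 ... Sun=6)
Days before July (Jan-Jun): 181; July 1 index = (1 + 181) mod 7 = 0 -> Monday
First Friday is July 5
Fridays: 5, 12, 19, 26

4 Fridays


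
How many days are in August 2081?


August 2081

31 days


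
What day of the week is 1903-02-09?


Date: February 9, 1903
Anchor: Jan 1, 1903. With p = 1903 - 1 = 1902: (p + p//4 - p//100 + p//400) mod 7 = (1902 + 475 - 19 + 4) mod 7 = 2362 mod 7 = 3 -> Thursday (Mon=0 ... Sun=6)
Days before February (Jan): 31; offset = 31 + 9 - 1 = 39
Weekday index = (3 + 39) mod 7 = 0

Day of the week: Monday


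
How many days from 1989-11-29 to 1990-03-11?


From 1989-11-29 to 1990-03-11
1989-11-29: days before November = 31 + 28 + 31 + 30 + 31 + 30 + 31 + 31 + 30 + 31 = 304 (1989 is not a leap year); day of year = 304 + 29 = 333
1990-03-11: days before March = 31 + 28 = 59 (1990 is not a leap year); day of year = 59 + 11 = 70
Rest of 1989: 365 - 333 = 32
Total = 32 + 70 = 102

102 days


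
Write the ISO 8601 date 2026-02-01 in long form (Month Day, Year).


ISO 2026-02-01 parses as year=2026, month=02, day=01
Month 2 -> February

February 1, 2026


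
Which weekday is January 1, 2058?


Target: January 1, 2058
Anchor: Jan 1, 2058. With p = 2058 - 1 = 2057: (p + p//4 - p//100 + p//400) mod 7 = (2057 + 514 - 20 + 5) mod 7 = 2556 mod 7 = 1 -> Tuesday (Mon=0 ... Sun=6)
Offset from anchor: 0 days
Weekday index = (1 + 0) mod 7 = 1

Tuesday


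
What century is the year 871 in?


Century = (year - 1) // 100 + 1
= (871 - 1) // 100 + 1
= 870 // 100 + 1
= 8 + 1

9th century


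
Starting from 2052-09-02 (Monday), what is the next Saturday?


Current: Monday
Target: Saturday
Days ahead: 5

Next Saturday: 2052-09-07


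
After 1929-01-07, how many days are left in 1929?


Day of year: 7 of 365
Remaining = 365 - 7

358 days
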